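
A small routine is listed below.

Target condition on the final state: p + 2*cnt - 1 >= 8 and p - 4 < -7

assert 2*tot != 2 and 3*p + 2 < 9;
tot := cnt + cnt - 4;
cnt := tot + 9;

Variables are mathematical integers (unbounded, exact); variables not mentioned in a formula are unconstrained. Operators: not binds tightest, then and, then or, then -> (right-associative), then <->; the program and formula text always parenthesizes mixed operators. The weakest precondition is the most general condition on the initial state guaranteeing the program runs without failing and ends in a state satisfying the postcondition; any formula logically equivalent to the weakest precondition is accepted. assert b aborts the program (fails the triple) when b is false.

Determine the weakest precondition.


Working backward. After the program, the postcondition p + 2*cnt - 1 >= 8 and p - 4 < -7 must hold; in canonical form it is 2*cnt + p >= 9 and p < -3.
Before cnt := tot + 9: p + 2*tot >= -9 and p < -3
Before tot := cnt + cnt - 4: 4*cnt + p >= -1 and p < -3
Before assert 2*tot != 2 and 3*p + 2 < 9: 2*tot != 2 and 3*p < 7 and 4*cnt + p >= -1 and p < -3
Answer: WP = 2*tot != 2 and 3*p < 7 and 4*cnt + p >= -1 and p < -3


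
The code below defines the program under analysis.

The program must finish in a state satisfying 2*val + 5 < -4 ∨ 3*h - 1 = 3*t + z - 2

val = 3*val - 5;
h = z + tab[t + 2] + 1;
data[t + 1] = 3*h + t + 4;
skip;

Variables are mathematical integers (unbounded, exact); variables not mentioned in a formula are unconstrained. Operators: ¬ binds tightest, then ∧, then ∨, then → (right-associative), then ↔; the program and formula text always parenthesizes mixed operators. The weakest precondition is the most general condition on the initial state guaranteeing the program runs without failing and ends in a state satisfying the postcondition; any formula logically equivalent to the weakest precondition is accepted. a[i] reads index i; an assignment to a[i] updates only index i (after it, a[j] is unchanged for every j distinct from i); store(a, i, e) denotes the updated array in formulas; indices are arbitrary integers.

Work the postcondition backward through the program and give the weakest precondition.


Working backward. After the program, the postcondition 2*val + 5 < -4 ∨ 3*h - 1 = 3*t + z - 2 must hold; in canonical form it is 2*val < -9 ∨ 3*h = 3*t + z - 1.
Before skip: 2*val < -9 ∨ 3*h = 3*t + z - 1
Before data[t + 1] := 3*h + t + 4: 2*val < -9 ∨ 3*h = 3*t + z - 1
Before h := z + tab[t + 2] + 1: 2*val < -9 ∨ 3*tab[t + 2] + 2*z = 3*t - 4
Before val := 3*val - 5: 6*val < 1 ∨ 3*tab[t + 2] + 2*z = 3*t - 4
Answer: WP = 6*val < 1 ∨ 3*tab[t + 2] + 2*z = 3*t - 4


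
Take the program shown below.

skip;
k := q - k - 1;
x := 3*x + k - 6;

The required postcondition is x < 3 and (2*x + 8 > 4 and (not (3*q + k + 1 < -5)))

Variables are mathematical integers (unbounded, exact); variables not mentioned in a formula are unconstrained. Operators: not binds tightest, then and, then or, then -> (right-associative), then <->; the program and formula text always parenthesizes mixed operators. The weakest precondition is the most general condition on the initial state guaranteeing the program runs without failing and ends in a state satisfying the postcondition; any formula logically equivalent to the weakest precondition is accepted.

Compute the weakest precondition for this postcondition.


Working backward. After the program, the postcondition x < 3 and (2*x + 8 > 4 and (not (3*q + k + 1 < -5))) must hold; in canonical form it is x < 3 and 2*x > -4 and (not (k + 3*q < -6)).
Before x := 3*x + k - 6: k + 3*x < 9 and 2*k + 6*x > 8 and (not (k + 3*q < -6))
Before k := q - k - 1: q + 3*x < k + 10 and 2*q + 6*x > 2*k + 10 and (not (4*q < k - 5))
Before skip: q + 3*x < k + 10 and 2*q + 6*x > 2*k + 10 and (not (4*q < k - 5))
Answer: WP = q + 3*x < k + 10 and 2*q + 6*x > 2*k + 10 and (not (4*q < k - 5))


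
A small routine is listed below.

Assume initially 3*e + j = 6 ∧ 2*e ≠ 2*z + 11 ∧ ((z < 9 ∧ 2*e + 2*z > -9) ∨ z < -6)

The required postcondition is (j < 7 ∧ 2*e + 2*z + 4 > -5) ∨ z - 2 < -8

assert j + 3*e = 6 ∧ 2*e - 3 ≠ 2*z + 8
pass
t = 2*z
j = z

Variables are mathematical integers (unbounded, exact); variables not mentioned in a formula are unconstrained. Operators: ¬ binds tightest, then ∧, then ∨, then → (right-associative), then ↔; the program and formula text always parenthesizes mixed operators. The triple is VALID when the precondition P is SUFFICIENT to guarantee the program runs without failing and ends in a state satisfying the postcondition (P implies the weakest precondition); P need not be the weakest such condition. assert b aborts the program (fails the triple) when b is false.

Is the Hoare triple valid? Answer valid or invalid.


Working backward. After the program, the postcondition (j < 7 ∧ 2*e + 2*z + 4 > -5) ∨ z - 2 < -8 must hold; in canonical form it is (j < 7 ∧ 2*e + 2*z > -9) ∨ z < -6.
Before j := z: (z < 7 ∧ 2*e + 2*z > -9) ∨ z < -6
Before t := 2*z: (z < 7 ∧ 2*e + 2*z > -9) ∨ z < -6
Before skip: (z < 7 ∧ 2*e + 2*z > -9) ∨ z < -6
Before assert j + 3*e = 6 ∧ 2*e - 3 ≠ 2*z + 8: 3*e + j = 6 ∧ 2*e ≠ 2*z + 11 ∧ ((z < 7 ∧ 2*e + 2*z > -9) ∨ z < -6)
The weakest precondition is 3*e + j = 6 ∧ 2*e ≠ 2*z + 11 ∧ ((z < 7 ∧ 2*e + 2*z > -9) ∨ z < -6).
Check whether 3*e + j = 6 ∧ 2*e ≠ 2*z + 11 ∧ ((z < 9 ∧ 2*e + 2*z > -9) ∨ z < -6) implies it.
Countermodel: at the initial state e = 0, j = 6, z = 7, the precondition holds but the weakest precondition fails.
Answer: invalid


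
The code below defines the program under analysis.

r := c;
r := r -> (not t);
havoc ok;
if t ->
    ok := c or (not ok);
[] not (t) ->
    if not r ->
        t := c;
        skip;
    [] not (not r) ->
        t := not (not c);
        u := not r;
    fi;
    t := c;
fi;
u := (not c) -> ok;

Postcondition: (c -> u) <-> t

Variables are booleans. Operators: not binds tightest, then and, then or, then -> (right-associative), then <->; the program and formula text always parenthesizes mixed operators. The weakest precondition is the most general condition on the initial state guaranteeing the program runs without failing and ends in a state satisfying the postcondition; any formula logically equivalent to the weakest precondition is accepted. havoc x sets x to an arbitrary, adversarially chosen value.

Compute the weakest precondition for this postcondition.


Working backward. After the program, (c -> u) <-> t must hold.
Before u := (not c) -> ok: (c -> ((not c) -> ok)) <-> t
Then branch requires (c -> ((not c) -> (c or (not ok)))) <-> t; else branch requires ((not r) -> ((c -> ((not c) -> ok)) <-> c)) and (r -> ((c -> ((not c) -> ok)) <-> c)).
Before the if: (t -> ((c -> ((not c) -> (c or (not ok)))) <-> t)) and ((not t) -> (((not r) -> ((c -> ((not c) -> ok)) <-> c)) and (r -> ((c -> ((not c) -> ok)) <-> c))))
Before havoc ok: (t -> ((c -> ((not c) -> c)) <-> t)) and ((not t) -> (((not r) -> c) and (r -> c)))
Before r := r -> (not t): (t -> ((c -> ((not c) -> c)) <-> t)) and ((not t) -> (((not (r -> (not t))) -> c) and ((r -> (not t)) -> c)))
Before r := c: (t -> ((c -> ((not c) -> c)) <-> t)) and ((not t) -> (((not (c -> (not t))) -> c) and ((c -> (not t)) -> c)))
Answer: WP = (t -> ((c -> ((not c) -> c)) <-> t)) and ((not t) -> (((not (c -> (not t))) -> c) and ((c -> (not t)) -> c)))


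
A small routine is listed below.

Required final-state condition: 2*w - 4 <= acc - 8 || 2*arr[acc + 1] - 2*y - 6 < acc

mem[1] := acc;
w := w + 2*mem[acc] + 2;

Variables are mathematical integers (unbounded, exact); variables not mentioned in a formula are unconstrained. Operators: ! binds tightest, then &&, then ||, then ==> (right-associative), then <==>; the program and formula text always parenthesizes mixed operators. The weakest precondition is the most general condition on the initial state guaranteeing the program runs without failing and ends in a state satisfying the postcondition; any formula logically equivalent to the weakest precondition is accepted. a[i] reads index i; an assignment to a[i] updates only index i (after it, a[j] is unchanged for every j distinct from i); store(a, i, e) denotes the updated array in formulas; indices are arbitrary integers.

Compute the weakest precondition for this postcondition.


Working backward. After the program, the postcondition 2*w - 4 <= acc - 8 || 2*arr[acc + 1] - 2*y - 6 < acc must hold; in canonical form it is 2*w <= acc - 4 || 2*arr[acc + 1] < acc + 2*y + 6.
Before w := w + 2*mem[acc] + 2: 4*mem[acc] + 2*w <= acc - 8 || 2*arr[acc + 1] < acc + 2*y + 6
Before mem[1] := acc: 4*store(mem, 1, acc)[acc] + 2*w <= acc - 8 || 2*arr[acc + 1] < acc + 2*y + 6
Answer: WP = 4*store(mem, 1, acc)[acc] + 2*w <= acc - 8 || 2*arr[acc + 1] < acc + 2*y + 6


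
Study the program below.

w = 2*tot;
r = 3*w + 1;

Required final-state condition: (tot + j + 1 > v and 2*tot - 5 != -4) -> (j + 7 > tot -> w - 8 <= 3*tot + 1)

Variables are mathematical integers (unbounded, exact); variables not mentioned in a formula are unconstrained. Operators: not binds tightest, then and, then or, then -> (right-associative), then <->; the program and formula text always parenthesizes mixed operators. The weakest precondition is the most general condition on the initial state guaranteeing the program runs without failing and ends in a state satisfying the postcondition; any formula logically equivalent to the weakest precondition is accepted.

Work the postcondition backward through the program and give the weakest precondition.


Working backward. After the program, the postcondition (tot + j + 1 > v and 2*tot - 5 != -4) -> (j + 7 > tot -> w - 8 <= 3*tot + 1) must hold; in canonical form it is (j + tot > v - 1 and 2*tot != 1) -> (j > tot - 7 -> w <= 3*tot + 9).
Before r := 3*w + 1: (j + tot > v - 1 and 2*tot != 1) -> (j > tot - 7 -> w <= 3*tot + 9)
Before w := 2*tot: (j + tot > v - 1 and 2*tot != 1) -> (j > tot - 7 -> tot >= -9)
Answer: WP = (j + tot > v - 1 and 2*tot != 1) -> (j > tot - 7 -> tot >= -9)


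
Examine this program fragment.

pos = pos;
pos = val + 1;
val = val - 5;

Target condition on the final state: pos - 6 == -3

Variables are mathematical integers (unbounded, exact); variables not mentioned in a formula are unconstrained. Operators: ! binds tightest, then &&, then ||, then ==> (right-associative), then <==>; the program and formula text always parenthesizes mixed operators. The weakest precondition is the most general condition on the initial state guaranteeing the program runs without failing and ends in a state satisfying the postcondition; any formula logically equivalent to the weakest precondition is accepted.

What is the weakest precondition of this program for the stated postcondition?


Working backward. After the program, the postcondition pos - 6 == -3 must hold; in canonical form it is pos == 3.
Before val := val - 5: pos == 3
Before pos := val + 1: val == 2
Before pos := pos: val == 2
Answer: WP = val == 2


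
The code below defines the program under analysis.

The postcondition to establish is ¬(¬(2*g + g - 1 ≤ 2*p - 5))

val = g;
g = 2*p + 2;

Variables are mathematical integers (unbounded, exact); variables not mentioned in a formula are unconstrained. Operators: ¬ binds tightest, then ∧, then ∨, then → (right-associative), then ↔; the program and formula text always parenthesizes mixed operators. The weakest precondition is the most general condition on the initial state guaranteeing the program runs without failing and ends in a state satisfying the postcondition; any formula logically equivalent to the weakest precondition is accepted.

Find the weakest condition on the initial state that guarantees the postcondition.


Working backward. After the program, the postcondition ¬(¬(2*g + g - 1 ≤ 2*p - 5)) must hold; in canonical form it is 3*g ≤ 2*p - 4.
Before g := 2*p + 2: 4*p ≤ -10
Before val := g: 4*p ≤ -10
Answer: WP = 4*p ≤ -10


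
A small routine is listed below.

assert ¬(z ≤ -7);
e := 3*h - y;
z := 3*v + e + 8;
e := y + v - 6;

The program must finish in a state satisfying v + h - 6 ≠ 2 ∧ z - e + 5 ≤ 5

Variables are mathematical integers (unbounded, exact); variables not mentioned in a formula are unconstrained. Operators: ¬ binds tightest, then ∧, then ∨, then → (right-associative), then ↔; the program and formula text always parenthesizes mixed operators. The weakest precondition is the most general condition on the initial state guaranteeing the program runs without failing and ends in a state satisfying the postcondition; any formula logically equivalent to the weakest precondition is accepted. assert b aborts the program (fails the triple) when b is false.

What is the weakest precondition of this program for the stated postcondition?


Working backward. After the program, the postcondition v + h - 6 ≠ 2 ∧ z - e + 5 ≤ 5 must hold; in canonical form it is h + v ≠ 8 ∧ z ≤ e.
Before e := y + v - 6: h + v ≠ 8 ∧ z ≤ v + y - 6
Before z := 3*v + e + 8: h + v ≠ 8 ∧ e + 2*v ≤ y - 14
Before e := 3*h - y: h + v ≠ 8 ∧ 3*h + 2*v ≤ 2*y - 14
Before assert ¬(z ≤ -7): (¬(z ≤ -7)) ∧ h + v ≠ 8 ∧ 3*h + 2*v ≤ 2*y - 14
Answer: WP = (¬(z ≤ -7)) ∧ h + v ≠ 8 ∧ 3*h + 2*v ≤ 2*y - 14


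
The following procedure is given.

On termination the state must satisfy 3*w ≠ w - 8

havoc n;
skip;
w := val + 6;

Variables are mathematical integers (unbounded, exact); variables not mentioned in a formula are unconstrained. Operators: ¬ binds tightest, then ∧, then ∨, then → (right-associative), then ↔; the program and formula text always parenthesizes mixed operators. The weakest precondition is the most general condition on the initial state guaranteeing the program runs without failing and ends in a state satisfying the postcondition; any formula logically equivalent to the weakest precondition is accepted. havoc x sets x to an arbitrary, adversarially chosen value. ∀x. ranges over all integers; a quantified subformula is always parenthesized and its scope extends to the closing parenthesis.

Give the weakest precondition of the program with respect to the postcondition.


Working backward. After the program, the postcondition 3*w ≠ w - 8 must hold; in canonical form it is 2*w ≠ -8.
Before w := val + 6: 2*val ≠ -20
Before skip: 2*val ≠ -20
Before havoc n: 2*val ≠ -20
Answer: WP = 2*val ≠ -20


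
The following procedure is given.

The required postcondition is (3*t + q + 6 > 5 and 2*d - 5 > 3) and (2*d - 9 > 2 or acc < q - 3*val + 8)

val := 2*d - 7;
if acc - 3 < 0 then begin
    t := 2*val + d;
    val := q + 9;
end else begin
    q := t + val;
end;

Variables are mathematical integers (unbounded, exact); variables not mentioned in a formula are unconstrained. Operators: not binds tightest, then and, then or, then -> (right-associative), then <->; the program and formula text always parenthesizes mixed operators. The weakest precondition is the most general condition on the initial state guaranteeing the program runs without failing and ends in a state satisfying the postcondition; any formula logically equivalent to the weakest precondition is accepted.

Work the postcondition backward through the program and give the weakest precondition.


Working backward. After the program, the postcondition (3*t + q + 6 > 5 and 2*d - 5 > 3) and (2*d - 9 > 2 or acc < q - 3*val + 8) must hold; in canonical form it is q + 3*t > -1 and 2*d > 8 and (2*d > 11 or acc + 3*val < q + 8).
Then branch requires 3*d + q + 6*val > -1 and 2*d > 8 and (2*d > 11 or acc + 2*q < -19); else branch requires 4*t + val > -1 and 2*d > 8 and (2*d > 11 or acc + 2*val < t + 8).
Before the if: (acc < 3 -> (3*d + q + 6*val > -1 and 2*d > 8 and (2*d > 11 or acc + 2*q < -19))) and ((not (acc < 3)) -> (4*t + val > -1 and 2*d > 8 and (2*d > 11 or acc + 2*val < t + 8)))
Before val := 2*d - 7: (acc < 3 -> (15*d + q > 41 and 2*d > 8 and (2*d > 11 or acc + 2*q < -19))) and ((not (acc < 3)) -> (2*d + 4*t > 6 and 2*d > 8 and (2*d > 11 or acc + 4*d < t + 22)))
Answer: WP = (acc < 3 -> (15*d + q > 41 and 2*d > 8 and (2*d > 11 or acc + 2*q < -19))) and ((not (acc < 3)) -> (2*d + 4*t > 6 and 2*d > 8 and (2*d > 11 or acc + 4*d < t + 22)))


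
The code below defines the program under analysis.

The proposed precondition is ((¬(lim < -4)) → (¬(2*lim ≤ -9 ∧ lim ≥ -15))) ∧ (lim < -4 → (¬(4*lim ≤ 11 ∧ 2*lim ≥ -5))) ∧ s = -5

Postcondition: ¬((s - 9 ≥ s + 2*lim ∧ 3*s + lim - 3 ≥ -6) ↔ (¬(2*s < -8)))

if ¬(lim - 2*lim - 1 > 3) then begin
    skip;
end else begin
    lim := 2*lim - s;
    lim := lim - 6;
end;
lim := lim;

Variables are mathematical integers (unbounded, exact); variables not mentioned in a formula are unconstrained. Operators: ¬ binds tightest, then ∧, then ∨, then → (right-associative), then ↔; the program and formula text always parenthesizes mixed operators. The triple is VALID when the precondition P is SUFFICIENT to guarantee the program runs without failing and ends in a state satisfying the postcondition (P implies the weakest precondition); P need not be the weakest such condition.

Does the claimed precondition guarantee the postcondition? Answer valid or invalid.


Working backward. After the program, the postcondition ¬((s - 9 ≥ s + 2*lim ∧ 3*s + lim - 3 ≥ -6) ↔ (¬(2*s < -8))) must hold; in canonical form it is ¬((2*lim ≤ -9 ∧ lim + 3*s ≥ -3) ↔ (¬(2*s < -8))).
Before lim := lim: ¬((2*lim ≤ -9 ∧ lim + 3*s ≥ -3) ↔ (¬(2*s < -8)))
Then branch requires ¬((2*lim ≤ -9 ∧ lim + 3*s ≥ -3) ↔ (¬(2*s < -8))); else branch requires ¬((4*lim ≤ 2*s + 3 ∧ 2*lim + 2*s ≥ 3) ↔ (¬(2*s < -8))).
Before the if: ((¬(lim < -4)) → (¬((2*lim ≤ -9 ∧ lim + 3*s ≥ -3) ↔ (¬(2*s < -8))))) ∧ (lim < -4 → (¬((4*lim ≤ 2*s + 3 ∧ 2*lim + 2*s ≥ 3) ↔ (¬(2*s < -8)))))
The weakest precondition is ((¬(lim < -4)) → (¬((2*lim ≤ -9 ∧ lim + 3*s ≥ -3) ↔ (¬(2*s < -8))))) ∧ (lim < -4 → (¬((4*lim ≤ 2*s + 3 ∧ 2*lim + 2*s ≥ 3) ↔ (¬(2*s < -8))))).
Check whether ((¬(lim < -4)) → (¬(2*lim ≤ -9 ∧ lim ≥ -15))) ∧ (lim < -4 → (¬(4*lim ≤ 11 ∧ 2*lim ≥ -5))) ∧ s = -5 implies it.
Countermodel: at the initial state lim = -2, s = -5, the precondition holds but the weakest precondition fails.
Answer: invalid


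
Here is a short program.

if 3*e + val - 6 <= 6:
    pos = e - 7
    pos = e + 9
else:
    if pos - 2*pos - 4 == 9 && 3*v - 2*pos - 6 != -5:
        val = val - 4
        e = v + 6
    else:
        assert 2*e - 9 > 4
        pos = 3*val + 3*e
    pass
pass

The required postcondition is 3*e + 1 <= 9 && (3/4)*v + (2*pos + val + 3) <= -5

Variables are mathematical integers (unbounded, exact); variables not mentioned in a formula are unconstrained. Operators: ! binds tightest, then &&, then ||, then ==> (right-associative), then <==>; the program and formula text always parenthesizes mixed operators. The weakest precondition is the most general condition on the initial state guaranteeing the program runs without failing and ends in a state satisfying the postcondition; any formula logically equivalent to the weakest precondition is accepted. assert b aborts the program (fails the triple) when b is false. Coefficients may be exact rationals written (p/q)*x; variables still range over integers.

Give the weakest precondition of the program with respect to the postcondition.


Working backward. After the program, the postcondition 3*e + 1 <= 9 && (3/4)*v + (2*pos + val + 3) <= -5 must hold; in canonical form it is 3*e <= 8 && 2*pos + (3/4)*v + val <= -8.
Before skip: 3*e <= 8 && 2*pos + (3/4)*v + val <= -8
Then branch requires 3*e <= 8 && 2*e + (3/4)*v + val <= -26; else branch requires ((pos == -13 && 3*v != 2*pos + 1) ==> (3*v <= -10 && 2*pos + (3/4)*v + val <= -4)) && ((!(pos == -13 && 3*v != 2*pos + 1)) ==> (2*e > 13 && 3*e <= 8 && 6*e + (3/4)*v + 7*val <= -8)).
Before the if: (3*e + val <= 12 ==> (3*e <= 8 && 2*e + (3/4)*v + val <= -26)) && ((!(3*e + val <= 12)) ==> (((pos == -13 && 3*v != 2*pos + 1) ==> (3*v <= -10 && 2*pos + (3/4)*v + val <= -4)) && ((!(pos == -13 && 3*v != 2*pos + 1)) ==> (2*e > 13 && 3*e <= 8 && 6*e + (3/4)*v + 7*val <= -8))))
Answer: WP = (3*e + val <= 12 ==> (3*e <= 8 && 2*e + (3/4)*v + val <= -26)) && ((!(3*e + val <= 12)) ==> (((pos == -13 && 3*v != 2*pos + 1) ==> (3*v <= -10 && 2*pos + (3/4)*v + val <= -4)) && ((!(pos == -13 && 3*v != 2*pos + 1)) ==> (2*e > 13 && 3*e <= 8 && 6*e + (3/4)*v + 7*val <= -8))))


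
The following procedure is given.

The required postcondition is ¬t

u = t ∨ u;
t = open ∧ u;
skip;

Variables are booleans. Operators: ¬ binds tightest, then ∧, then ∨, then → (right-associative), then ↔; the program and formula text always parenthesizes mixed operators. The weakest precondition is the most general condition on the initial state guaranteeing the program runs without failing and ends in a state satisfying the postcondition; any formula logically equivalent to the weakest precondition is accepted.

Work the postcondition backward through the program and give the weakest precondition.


Working backward. After the program, ¬t must hold.
Before skip: ¬t
Before t := open ∧ u: ¬(open ∧ u)
Before u := t ∨ u: ¬(open ∧ (t ∨ u))
Answer: WP = ¬(open ∧ (t ∨ u))


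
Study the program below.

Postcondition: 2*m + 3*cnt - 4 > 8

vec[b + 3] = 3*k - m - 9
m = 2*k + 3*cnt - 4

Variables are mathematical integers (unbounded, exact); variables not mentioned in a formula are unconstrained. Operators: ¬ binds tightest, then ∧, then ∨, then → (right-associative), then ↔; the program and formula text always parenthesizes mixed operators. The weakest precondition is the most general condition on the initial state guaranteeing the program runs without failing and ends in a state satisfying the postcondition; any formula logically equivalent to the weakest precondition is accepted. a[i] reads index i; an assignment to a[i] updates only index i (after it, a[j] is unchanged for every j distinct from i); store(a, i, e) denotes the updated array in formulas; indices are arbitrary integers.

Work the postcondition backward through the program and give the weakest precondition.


Working backward. After the program, the postcondition 2*m + 3*cnt - 4 > 8 must hold; in canonical form it is 3*cnt + 2*m > 12.
Before m := 2*k + 3*cnt - 4: 9*cnt + 4*k > 20
Before vec[b + 3] := 3*k - m - 9: 9*cnt + 4*k > 20
Answer: WP = 9*cnt + 4*k > 20


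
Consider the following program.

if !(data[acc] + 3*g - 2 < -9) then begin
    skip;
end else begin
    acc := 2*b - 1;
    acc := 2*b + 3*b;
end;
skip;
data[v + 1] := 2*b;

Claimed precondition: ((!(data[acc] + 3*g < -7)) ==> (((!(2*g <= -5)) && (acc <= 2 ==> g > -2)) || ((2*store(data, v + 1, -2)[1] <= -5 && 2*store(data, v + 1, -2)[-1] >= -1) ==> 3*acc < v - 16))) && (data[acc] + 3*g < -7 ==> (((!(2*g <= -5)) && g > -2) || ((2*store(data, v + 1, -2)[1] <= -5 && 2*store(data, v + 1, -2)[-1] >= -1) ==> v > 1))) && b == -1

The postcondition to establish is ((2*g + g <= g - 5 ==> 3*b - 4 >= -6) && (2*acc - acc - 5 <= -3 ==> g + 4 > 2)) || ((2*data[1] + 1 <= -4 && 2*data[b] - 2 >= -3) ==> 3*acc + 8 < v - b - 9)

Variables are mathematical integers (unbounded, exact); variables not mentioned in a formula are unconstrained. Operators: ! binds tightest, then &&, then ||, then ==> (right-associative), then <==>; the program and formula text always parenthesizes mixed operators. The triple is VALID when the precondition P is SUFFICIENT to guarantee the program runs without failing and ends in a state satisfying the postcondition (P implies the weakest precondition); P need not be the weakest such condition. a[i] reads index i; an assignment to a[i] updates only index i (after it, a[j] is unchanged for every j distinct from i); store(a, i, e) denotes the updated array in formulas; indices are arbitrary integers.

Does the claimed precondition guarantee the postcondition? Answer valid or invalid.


Working backward. After the program, the postcondition ((2*g + g <= g - 5 ==> 3*b - 4 >= -6) && (2*acc - acc - 5 <= -3 ==> g + 4 > 2)) || ((2*data[1] + 1 <= -4 && 2*data[b] - 2 >= -3) ==> 3*acc + 8 < v - b - 9) must hold; in canonical form it is ((2*g <= -5 ==> 3*b >= -2) && (acc <= 2 ==> g > -2)) || ((2*data[1] <= -5 && 2*data[b] >= -1) ==> 3*acc + b < v - 17).
Before data[v + 1] := 2*b: ((2*g <= -5 ==> 3*b >= -2) && (acc <= 2 ==> g > -2)) || ((2*store(data, v + 1, 2*b)[1] <= -5 && 2*store(data, v + 1, 2*b)[b] >= -1) ==> 3*acc + b < v - 17)
Before skip: ((2*g <= -5 ==> 3*b >= -2) && (acc <= 2 ==> g > -2)) || ((2*store(data, v + 1, 2*b)[1] <= -5 && 2*store(data, v + 1, 2*b)[b] >= -1) ==> 3*acc + b < v - 17)
Then branch requires ((2*g <= -5 ==> 3*b >= -2) && (acc <= 2 ==> g > -2)) || ((2*store(data, v + 1, 2*b)[1] <= -5 && 2*store(data, v + 1, 2*b)[b] >= -1) ==> 3*acc + b < v - 17); else branch requires ((2*g <= -5 ==> 3*b >= -2) && (5*b <= 2 ==> g > -2)) || ((2*store(data, v + 1, 2*b)[1] <= -5 && 2*store(data, v + 1, 2*b)[b] >= -1) ==> 16*b < v - 17).
Before the if: ((!(data[acc] + 3*g < -7)) ==> (((2*g <= -5 ==> 3*b >= -2) && (acc <= 2 ==> g > -2)) || ((2*store(data, v + 1, 2*b)[1] <= -5 && 2*store(data, v + 1, 2*b)[b] >= -1) ==> 3*acc + b < v - 17))) && (data[acc] + 3*g < -7 ==> (((2*g <= -5 ==> 3*b >= -2) && (5*b <= 2 ==> g > -2)) || ((2*store(data, v + 1, 2*b)[1] <= -5 && 2*store(data, v + 1, 2*b)[b] >= -1) ==> 16*b < v - 17)))
The weakest precondition is ((!(data[acc] + 3*g < -7)) ==> (((2*g <= -5 ==> 3*b >= -2) && (acc <= 2 ==> g > -2)) || ((2*store(data, v + 1, 2*b)[1] <= -5 && 2*store(data, v + 1, 2*b)[b] >= -1) ==> 3*acc + b < v - 17))) && (data[acc] + 3*g < -7 ==> (((2*g <= -5 ==> 3*b >= -2) && (5*b <= 2 ==> g > -2)) || ((2*store(data, v + 1, 2*b)[1] <= -5 && 2*store(data, v + 1, 2*b)[b] >= -1) ==> 16*b < v - 17))).
Check whether ((!(data[acc] + 3*g < -7)) ==> (((!(2*g <= -5)) && (acc <= 2 ==> g > -2)) || ((2*store(data, v + 1, -2)[1] <= -5 && 2*store(data, v + 1, -2)[-1] >= -1) ==> 3*acc < v - 16))) && (data[acc] + 3*g < -7 ==> (((!(2*g <= -5)) && g > -2) || ((2*store(data, v + 1, -2)[1] <= -5 && 2*store(data, v + 1, -2)[-1] >= -1) ==> v > 1))) && b == -1 implies it.
Every state satisfying the precondition satisfies the weakest precondition: the implication holds.
Answer: valid


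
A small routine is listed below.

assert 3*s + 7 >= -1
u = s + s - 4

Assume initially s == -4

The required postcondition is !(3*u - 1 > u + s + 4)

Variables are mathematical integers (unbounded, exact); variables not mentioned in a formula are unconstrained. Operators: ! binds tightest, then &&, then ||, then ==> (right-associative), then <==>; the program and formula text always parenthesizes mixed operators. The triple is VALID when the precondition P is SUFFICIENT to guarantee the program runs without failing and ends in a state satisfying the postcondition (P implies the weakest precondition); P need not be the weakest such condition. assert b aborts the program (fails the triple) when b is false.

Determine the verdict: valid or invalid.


Working backward. After the program, the postcondition !(3*u - 1 > u + s + 4) must hold; in canonical form it is !(2*u > s + 5).
Before u := s + s - 4: !(3*s > 13)
Before assert 3*s + 7 >= -1: 3*s >= -8 && (!(3*s > 13))
The weakest precondition is 3*s >= -8 && (!(3*s > 13)).
Check whether s == -4 implies it.
Countermodel: at the initial state s = -4, the precondition holds but the weakest precondition fails.
Answer: invalid


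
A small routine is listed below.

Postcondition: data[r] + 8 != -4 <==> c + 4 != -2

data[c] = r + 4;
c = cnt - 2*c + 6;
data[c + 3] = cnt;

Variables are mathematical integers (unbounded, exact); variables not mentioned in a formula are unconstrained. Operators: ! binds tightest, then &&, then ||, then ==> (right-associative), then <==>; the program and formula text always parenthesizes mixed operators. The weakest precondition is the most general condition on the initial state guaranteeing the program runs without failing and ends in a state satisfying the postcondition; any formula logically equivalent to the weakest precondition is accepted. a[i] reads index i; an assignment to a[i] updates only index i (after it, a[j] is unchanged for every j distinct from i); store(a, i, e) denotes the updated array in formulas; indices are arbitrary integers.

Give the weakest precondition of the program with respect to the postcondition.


Working backward. After the program, the postcondition data[r] + 8 != -4 <==> c + 4 != -2 must hold; in canonical form it is data[r] != -12 <==> c != -6.
Before data[c + 3] := cnt: store(data, c + 3, cnt)[r] != -12 <==> c != -6
Before c := cnt - 2*c + 6: store(data, -2*c + cnt + 9, cnt)[r] != -12 <==> cnt != 2*c - 12
Before data[c] := r + 4: store(store(data, c, r + 4), -2*c + cnt + 9, cnt)[r] != -12 <==> cnt != 2*c - 12
Answer: WP = store(store(data, c, r + 4), -2*c + cnt + 9, cnt)[r] != -12 <==> cnt != 2*c - 12


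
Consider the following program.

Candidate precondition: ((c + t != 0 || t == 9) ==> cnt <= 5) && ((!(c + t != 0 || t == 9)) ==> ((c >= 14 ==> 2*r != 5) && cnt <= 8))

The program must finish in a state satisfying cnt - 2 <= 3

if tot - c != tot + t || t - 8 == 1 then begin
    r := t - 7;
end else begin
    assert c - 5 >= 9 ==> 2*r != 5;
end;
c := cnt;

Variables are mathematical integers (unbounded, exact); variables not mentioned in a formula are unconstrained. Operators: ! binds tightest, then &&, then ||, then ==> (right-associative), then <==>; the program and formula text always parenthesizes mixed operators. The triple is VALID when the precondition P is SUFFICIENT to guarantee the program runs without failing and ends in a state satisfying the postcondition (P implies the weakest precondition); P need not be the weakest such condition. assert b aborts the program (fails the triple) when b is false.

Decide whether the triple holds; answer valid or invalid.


Working backward. After the program, the postcondition cnt - 2 <= 3 must hold; in canonical form it is cnt <= 5.
Before c := cnt: cnt <= 5
Then branch requires cnt <= 5; else branch requires (c >= 14 ==> 2*r != 5) && cnt <= 5.
Before the if: ((c + t != 0 || t == 9) ==> cnt <= 5) && ((!(c + t != 0 || t == 9)) ==> ((c >= 14 ==> 2*r != 5) && cnt <= 5))
The weakest precondition is ((c + t != 0 || t == 9) ==> cnt <= 5) && ((!(c + t != 0 || t == 9)) ==> ((c >= 14 ==> 2*r != 5) && cnt <= 5)).
Check whether ((c + t != 0 || t == 9) ==> cnt <= 5) && ((!(c + t != 0 || t == 9)) ==> ((c >= 14 ==> 2*r != 5) && cnt <= 8)) implies it.
Countermodel: at the initial state c = -10, cnt = 6, r = 0, t = 10, the precondition holds but the weakest precondition fails.
Answer: invalid


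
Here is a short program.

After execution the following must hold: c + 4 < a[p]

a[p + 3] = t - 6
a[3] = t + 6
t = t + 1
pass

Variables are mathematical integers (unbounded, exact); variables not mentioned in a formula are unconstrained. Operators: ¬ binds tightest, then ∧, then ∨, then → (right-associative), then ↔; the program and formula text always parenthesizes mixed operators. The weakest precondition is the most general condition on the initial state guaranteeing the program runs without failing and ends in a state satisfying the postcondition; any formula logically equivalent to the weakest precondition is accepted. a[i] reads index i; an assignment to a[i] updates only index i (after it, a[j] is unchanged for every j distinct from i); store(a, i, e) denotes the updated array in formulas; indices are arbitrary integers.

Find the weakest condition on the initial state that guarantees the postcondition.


Working backward. After the program, the postcondition c + 4 < a[p] must hold; in canonical form it is c < a[p] - 4.
Before skip: c < a[p] - 4
Before t := t + 1: c < a[p] - 4
Before a[3] := t + 6: c < store(a, 3, t + 6)[p] - 4
Before a[p + 3] := t - 6: c < store(store(a, p + 3, t - 6), 3, t + 6)[p] - 4
Answer: WP = c < store(store(a, p + 3, t - 6), 3, t + 6)[p] - 4


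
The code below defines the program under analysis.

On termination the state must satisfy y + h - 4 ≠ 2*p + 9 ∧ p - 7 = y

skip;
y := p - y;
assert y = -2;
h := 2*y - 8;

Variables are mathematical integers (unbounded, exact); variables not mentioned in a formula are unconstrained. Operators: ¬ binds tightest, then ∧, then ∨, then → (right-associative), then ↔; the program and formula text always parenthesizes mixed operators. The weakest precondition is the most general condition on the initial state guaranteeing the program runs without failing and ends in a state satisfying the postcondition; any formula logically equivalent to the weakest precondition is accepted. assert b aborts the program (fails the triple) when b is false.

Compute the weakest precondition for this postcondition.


Working backward. After the program, the postcondition y + h - 4 ≠ 2*p + 9 ∧ p - 7 = y must hold; in canonical form it is h + y ≠ 2*p + 13 ∧ p = y + 7.
Before h := 2*y - 8: 3*y ≠ 2*p + 21 ∧ p = y + 7
Before assert y = -2: y = -2 ∧ 3*y ≠ 2*p + 21 ∧ p = y + 7
Before y := p - y: p = y - 2 ∧ p ≠ 3*y + 21 ∧ y = 7
Before skip: p = y - 2 ∧ p ≠ 3*y + 21 ∧ y = 7
Answer: WP = p = y - 2 ∧ p ≠ 3*y + 21 ∧ y = 7


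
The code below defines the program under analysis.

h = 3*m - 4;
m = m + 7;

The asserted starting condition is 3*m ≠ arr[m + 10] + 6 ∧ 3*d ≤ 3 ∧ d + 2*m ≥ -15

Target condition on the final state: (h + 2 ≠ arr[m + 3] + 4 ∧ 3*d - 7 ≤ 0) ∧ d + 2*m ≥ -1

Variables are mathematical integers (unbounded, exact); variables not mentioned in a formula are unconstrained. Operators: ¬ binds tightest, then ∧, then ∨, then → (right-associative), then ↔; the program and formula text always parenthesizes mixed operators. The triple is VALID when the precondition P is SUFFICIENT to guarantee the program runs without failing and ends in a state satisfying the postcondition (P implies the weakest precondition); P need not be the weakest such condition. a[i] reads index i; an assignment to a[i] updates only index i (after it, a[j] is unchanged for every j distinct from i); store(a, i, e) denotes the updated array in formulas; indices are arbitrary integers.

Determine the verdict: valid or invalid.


Working backward. After the program, the postcondition (h + 2 ≠ arr[m + 3] + 4 ∧ 3*d - 7 ≤ 0) ∧ d + 2*m ≥ -1 must hold; in canonical form it is h ≠ arr[m + 3] + 2 ∧ 3*d ≤ 7 ∧ d + 2*m ≥ -1.
Before m := m + 7: h ≠ arr[m + 10] + 2 ∧ 3*d ≤ 7 ∧ d + 2*m ≥ -15
Before h := 3*m - 4: 3*m ≠ arr[m + 10] + 6 ∧ 3*d ≤ 7 ∧ d + 2*m ≥ -15
The weakest precondition is 3*m ≠ arr[m + 10] + 6 ∧ 3*d ≤ 7 ∧ d + 2*m ≥ -15.
Check whether 3*m ≠ arr[m + 10] + 6 ∧ 3*d ≤ 3 ∧ d + 2*m ≥ -15 implies it.
Every state satisfying the precondition satisfies the weakest precondition: the implication holds.
Answer: valid


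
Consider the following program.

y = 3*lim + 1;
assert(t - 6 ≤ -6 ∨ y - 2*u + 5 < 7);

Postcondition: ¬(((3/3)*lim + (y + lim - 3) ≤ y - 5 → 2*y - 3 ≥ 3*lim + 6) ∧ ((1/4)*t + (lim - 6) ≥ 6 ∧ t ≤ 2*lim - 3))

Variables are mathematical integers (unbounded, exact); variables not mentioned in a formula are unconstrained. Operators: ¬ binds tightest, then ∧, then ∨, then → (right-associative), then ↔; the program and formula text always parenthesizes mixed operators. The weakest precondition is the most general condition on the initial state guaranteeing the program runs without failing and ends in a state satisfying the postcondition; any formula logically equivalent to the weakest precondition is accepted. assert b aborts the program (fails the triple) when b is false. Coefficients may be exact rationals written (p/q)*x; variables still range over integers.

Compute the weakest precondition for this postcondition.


Working backward. After the program, the postcondition ¬(((3/3)*lim + (y + lim - 3) ≤ y - 5 → 2*y - 3 ≥ 3*lim + 6) ∧ ((1/4)*t + (lim - 6) ≥ 6 ∧ t ≤ 2*lim - 3)) must hold; in canonical form it is ¬((2*lim ≤ -2 → 2*y ≥ 3*lim + 9) ∧ lim + (1/4)*t ≥ 12 ∧ t ≤ 2*lim - 3).
Before assert t - 6 ≤ -6 ∨ y - 2*u + 5 < 7: (t ≤ 0 ∨ y < 2*u + 2) ∧ (¬((2*lim ≤ -2 → 2*y ≥ 3*lim + 9) ∧ lim + (1/4)*t ≥ 12 ∧ t ≤ 2*lim - 3))
Before y := 3*lim + 1: (t ≤ 0 ∨ 3*lim < 2*u + 1) ∧ (¬((2*lim ≤ -2 → 3*lim ≥ 7) ∧ lim + (1/4)*t ≥ 12 ∧ t ≤ 2*lim - 3))
Answer: WP = (t ≤ 0 ∨ 3*lim < 2*u + 1) ∧ (¬((2*lim ≤ -2 → 3*lim ≥ 7) ∧ lim + (1/4)*t ≥ 12 ∧ t ≤ 2*lim - 3))


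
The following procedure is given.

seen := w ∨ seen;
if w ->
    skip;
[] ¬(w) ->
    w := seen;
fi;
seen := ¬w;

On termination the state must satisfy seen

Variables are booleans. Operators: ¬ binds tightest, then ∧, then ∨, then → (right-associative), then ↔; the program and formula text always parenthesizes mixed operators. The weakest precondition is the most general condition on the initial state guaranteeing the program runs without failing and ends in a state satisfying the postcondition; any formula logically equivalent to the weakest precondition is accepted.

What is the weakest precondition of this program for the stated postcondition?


Working backward. After the program, seen must hold.
Before seen := ¬w: ¬w
Then branch requires ¬w; else branch requires ¬seen.
Before the if: (w → (¬w)) ∧ ((¬w) → (¬seen))
Before seen := w ∨ seen: (w → (¬w)) ∧ ((¬w) → (¬(w ∨ seen)))
Answer: WP = (w → (¬w)) ∧ ((¬w) → (¬(w ∨ seen)))


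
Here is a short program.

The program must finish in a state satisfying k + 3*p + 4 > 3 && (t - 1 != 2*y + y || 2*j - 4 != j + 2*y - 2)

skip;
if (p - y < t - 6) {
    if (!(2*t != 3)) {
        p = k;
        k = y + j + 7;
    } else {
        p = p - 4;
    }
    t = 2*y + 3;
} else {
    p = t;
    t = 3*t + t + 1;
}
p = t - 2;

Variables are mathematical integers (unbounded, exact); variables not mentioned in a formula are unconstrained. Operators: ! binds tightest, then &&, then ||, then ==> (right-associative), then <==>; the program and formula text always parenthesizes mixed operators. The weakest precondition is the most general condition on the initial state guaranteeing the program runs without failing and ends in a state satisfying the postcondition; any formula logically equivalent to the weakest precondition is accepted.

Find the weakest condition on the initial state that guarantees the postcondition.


Working backward. After the program, the postcondition k + 3*p + 4 > 3 && (t - 1 != 2*y + y || 2*j - 4 != j + 2*y - 2) must hold; in canonical form it is k + 3*p > -1 && (t != 3*y + 1 || j != 2*y + 2).
Before p := t - 2: k + 3*t > 5 && (t != 3*y + 1 || j != 2*y + 2)
Then branch requires ((!(2*t != 3)) ==> (j + 7*y > -11 && (y != 2 || j != 2*y + 2))) && (2*t != 3 ==> (k + 6*y > -4 && (y != 2 || j != 2*y + 2))); else branch requires k + 12*t > 2 && (4*t != 3*y || j != 2*y + 2).
Before the if: (p < t + y - 6 ==> (((!(2*t != 3)) ==> (j + 7*y > -11 && (y != 2 || j != 2*y + 2))) && (2*t != 3 ==> (k + 6*y > -4 && (y != 2 || j != 2*y + 2))))) && ((!(p < t + y - 6)) ==> (k + 12*t > 2 && (4*t != 3*y || j != 2*y + 2)))
Before skip: (p < t + y - 6 ==> (((!(2*t != 3)) ==> (j + 7*y > -11 && (y != 2 || j != 2*y + 2))) && (2*t != 3 ==> (k + 6*y > -4 && (y != 2 || j != 2*y + 2))))) && ((!(p < t + y - 6)) ==> (k + 12*t > 2 && (4*t != 3*y || j != 2*y + 2)))
Answer: WP = (p < t + y - 6 ==> (((!(2*t != 3)) ==> (j + 7*y > -11 && (y != 2 || j != 2*y + 2))) && (2*t != 3 ==> (k + 6*y > -4 && (y != 2 || j != 2*y + 2))))) && ((!(p < t + y - 6)) ==> (k + 12*t > 2 && (4*t != 3*y || j != 2*y + 2)))


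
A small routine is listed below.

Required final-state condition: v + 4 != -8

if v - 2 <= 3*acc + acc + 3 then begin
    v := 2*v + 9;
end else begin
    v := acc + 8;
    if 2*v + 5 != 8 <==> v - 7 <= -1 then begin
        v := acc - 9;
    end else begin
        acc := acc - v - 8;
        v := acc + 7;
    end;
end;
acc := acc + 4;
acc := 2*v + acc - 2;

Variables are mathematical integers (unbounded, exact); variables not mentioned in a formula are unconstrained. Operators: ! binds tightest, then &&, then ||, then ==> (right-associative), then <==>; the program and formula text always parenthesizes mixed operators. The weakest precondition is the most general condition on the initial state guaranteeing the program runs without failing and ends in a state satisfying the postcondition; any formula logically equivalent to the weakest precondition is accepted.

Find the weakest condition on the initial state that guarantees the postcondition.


Working backward. After the program, the postcondition v + 4 != -8 must hold; in canonical form it is v != -12.
Before acc := 2*v + acc - 2: v != -12
Before acc := acc + 4: v != -12
Then branch requires 2*v != -21; else branch requires (2*acc != -13 <==> acc <= -2) ==> acc != -3.
Before the if: (v <= 4*acc + 5 ==> 2*v != -21) && ((!(v <= 4*acc + 5)) ==> ((2*acc != -13 <==> acc <= -2) ==> acc != -3))
Answer: WP = (v <= 4*acc + 5 ==> 2*v != -21) && ((!(v <= 4*acc + 5)) ==> ((2*acc != -13 <==> acc <= -2) ==> acc != -3))
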